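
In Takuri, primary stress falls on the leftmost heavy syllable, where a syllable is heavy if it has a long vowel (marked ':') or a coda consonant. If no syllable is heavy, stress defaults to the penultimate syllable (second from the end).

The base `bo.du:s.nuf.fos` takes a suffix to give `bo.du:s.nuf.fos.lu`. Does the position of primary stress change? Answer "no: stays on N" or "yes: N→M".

no: stays on 2

Base `bo.du:s.nuf.fos` (4 syllables):
  Weights: 1 bo L, 2 du:s H, 3 nuf H, 4 fos H.
  Heavy syllables in the domain: 2, 3, 4. The leftmost is syllable 2 (du:s).
  → primary stress on syllable 2.
Suffixed `bo.du:s.nuf.fos.lu` (5 syllables):
  Weights: 1 bo L, 2 du:s H, 3 nuf H, 4 fos H, 5 lu L.
  Heavy syllables in the domain: 2, 3, 4. The leftmost is syllable 2 (du:s).
  → primary stress on syllable 2.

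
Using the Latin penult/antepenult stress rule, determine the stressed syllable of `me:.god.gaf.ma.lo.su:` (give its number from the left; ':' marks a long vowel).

Classical Latin: stress the penult if heavy (long vowel or closed), else the antepenult.
Weights: 4 ma L, 5 lo L, 6 su: H.
The penult (syllable 5, lo) is light, so stress falls on the antepenult (syllable 4, ma).
Stress on syllable 4: me:.god.gaf.ˈma.lo.su:.

4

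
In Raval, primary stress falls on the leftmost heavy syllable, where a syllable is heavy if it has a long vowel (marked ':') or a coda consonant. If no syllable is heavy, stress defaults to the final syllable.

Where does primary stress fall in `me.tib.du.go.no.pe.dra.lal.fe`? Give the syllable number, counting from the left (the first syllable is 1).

Weights: 1 me L, 2 tib H, 3 du L, 4 go L, 5 no L, 6 pe L, 7 dra L, 8 lal H, 9 fe L.
Heavy syllables in the domain: 2, 8. The leftmost is syllable 2 (tib).
Primary stress: syllable 2 → me.ˈtib.du.go.no.pe.dra.lal.fe.

2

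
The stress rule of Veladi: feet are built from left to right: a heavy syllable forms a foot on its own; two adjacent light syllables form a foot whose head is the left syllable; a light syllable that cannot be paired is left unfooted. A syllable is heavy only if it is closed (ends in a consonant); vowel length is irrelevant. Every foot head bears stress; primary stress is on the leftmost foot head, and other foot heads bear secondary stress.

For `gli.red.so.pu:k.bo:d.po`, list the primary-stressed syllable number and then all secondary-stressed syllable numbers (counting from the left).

Weights: 1 gli L, 2 red H, 3 so L, 4 pu:k H, 5 bo:d H, 6 po L.
Parse left to right (heavy = foot alone; LL = one foot; stranded L unfooted): gli (ˈred) so (ˈpu:k) (ˈbo:d) po.
Foot heads: 2, 4, 5.
Primary stress on the leftmost head = syllable 2.
Secondary stress on 4, 5: gli.ˈred.so.ˌpu:k.ˌbo:d.po.

primary 2, secondary 4, 5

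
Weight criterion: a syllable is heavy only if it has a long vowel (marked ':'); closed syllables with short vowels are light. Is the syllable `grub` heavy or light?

light

`grub`: short vowel, closed (coda /b/). Short vowel → light.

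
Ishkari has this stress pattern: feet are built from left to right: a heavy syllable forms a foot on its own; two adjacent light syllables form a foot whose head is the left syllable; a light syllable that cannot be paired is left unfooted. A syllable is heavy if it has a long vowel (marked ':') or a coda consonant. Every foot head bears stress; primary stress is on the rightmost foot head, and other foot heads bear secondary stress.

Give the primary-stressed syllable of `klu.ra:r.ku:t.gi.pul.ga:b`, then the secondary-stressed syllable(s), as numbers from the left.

Weights: 1 klu L, 2 ra:r H, 3 ku:t H, 4 gi L, 5 pul H, 6 ga:b H.
Parse left to right (heavy = foot alone; LL = one foot; stranded L unfooted): klu (ˈra:r) (ˈku:t) gi (ˈpul) (ˈga:b).
Foot heads: 2, 3, 5, 6.
Primary stress on the rightmost head = syllable 6.
Secondary stress on 2, 3, 5: klu.ˌra:r.ˌku:t.gi.ˌpul.ˈga:b.

primary 6, secondary 2, 3, 5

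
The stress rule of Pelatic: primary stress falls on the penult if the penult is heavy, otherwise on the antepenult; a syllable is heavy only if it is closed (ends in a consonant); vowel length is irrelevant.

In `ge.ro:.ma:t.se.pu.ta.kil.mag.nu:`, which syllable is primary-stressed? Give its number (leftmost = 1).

Weights: 7 kil H, 8 mag H, 9 nu: L.
The penult (syllable 8, mag) is heavy, so it takes stress.
Primary stress: syllable 8 → ge.ro:.ma:t.se.pu.ta.kil.ˈmag.nu:.

8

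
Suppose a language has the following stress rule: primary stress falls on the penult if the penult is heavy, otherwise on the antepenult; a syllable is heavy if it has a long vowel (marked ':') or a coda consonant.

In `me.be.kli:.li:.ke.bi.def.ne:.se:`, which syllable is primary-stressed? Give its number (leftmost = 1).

Weights: 7 def H, 8 ne: H, 9 se: H.
The penult (syllable 8, ne:) is heavy, so it takes stress.
Primary stress: syllable 8 → me.be.kli:.li:.ke.bi.def.ˈne:.se:.

8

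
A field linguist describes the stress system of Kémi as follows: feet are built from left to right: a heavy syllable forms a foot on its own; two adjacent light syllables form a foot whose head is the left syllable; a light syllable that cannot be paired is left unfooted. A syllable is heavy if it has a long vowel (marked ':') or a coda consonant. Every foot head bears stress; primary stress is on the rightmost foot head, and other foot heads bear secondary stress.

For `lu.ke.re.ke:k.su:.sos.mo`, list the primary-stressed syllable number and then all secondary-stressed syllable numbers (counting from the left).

primary 6, secondary 1, 4, 5

Weights: 1 lu L, 2 ke L, 3 re L, 4 ke:k H, 5 su: H, 6 sos H, 7 mo L.
Parse left to right (heavy = foot alone; LL = one foot; stranded L unfooted): (ˈlu.ke) re (ˈke:k) (ˈsu:) (ˈsos) mo.
Foot heads: 1, 4, 5, 6.
Primary stress on the rightmost head = syllable 6.
Secondary stress on 1, 4, 5: ˌlu.ke.re.ˌke:k.ˌsu:.ˈsos.mo.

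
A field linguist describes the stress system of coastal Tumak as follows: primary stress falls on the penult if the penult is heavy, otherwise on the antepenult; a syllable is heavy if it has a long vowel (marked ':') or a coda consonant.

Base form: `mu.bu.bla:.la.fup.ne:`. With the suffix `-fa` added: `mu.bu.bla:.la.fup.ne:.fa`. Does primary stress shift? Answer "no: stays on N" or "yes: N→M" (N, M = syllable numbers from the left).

Base `mu.bu.bla:.la.fup.ne:` (6 syllables):
  Weights: 4 la L, 5 fup H, 6 ne: H.
  The penult (syllable 5, fup) is heavy, so it takes stress.
  → primary stress on syllable 5.
Suffixed `mu.bu.bla:.la.fup.ne:.fa` (7 syllables):
  Weights: 5 fup H, 6 ne: H, 7 fa L.
  The penult (syllable 6, ne:) is heavy, so it takes stress.
  → primary stress on syllable 6.

yes: 5→6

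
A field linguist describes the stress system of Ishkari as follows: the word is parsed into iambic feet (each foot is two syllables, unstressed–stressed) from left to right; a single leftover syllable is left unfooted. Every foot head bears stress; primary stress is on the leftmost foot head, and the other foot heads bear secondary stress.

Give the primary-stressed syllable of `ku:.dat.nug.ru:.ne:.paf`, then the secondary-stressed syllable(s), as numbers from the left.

Parse left to right into iambic (σˈσ) feet: (ku:.ˈdat) (nug.ˈru:) (ne:.ˈpaf).
Foot heads (stressed positions): 2, 4, 6.
End Rule Leftmost: primary stress on the leftmost head = syllable 2.
Secondary stress on 4, 6: ku:.ˈdat.nug.ˌru:.ne:.ˌpaf.

primary 2, secondary 4, 6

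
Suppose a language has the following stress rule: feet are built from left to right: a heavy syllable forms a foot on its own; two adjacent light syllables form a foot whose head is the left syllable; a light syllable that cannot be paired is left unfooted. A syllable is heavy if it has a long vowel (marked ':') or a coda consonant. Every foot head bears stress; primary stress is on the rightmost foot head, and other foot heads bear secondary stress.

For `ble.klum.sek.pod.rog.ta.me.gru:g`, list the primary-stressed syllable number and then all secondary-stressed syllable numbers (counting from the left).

Weights: 1 ble L, 2 klum H, 3 sek H, 4 pod H, 5 rog H, 6 ta L, 7 me L, 8 gru:g H.
Parse left to right (heavy = foot alone; LL = one foot; stranded L unfooted): ble (ˈklum) (ˈsek) (ˈpod) (ˈrog) (ˈta.me) (ˈgru:g).
Foot heads: 2, 3, 4, 5, 6, 8.
Primary stress on the rightmost head = syllable 8.
Secondary stress on 2, 3, 4, 5, 6: ble.ˌklum.ˌsek.ˌpod.ˌrog.ˌta.me.ˈgru:g.

primary 8, secondary 2, 3, 4, 5, 6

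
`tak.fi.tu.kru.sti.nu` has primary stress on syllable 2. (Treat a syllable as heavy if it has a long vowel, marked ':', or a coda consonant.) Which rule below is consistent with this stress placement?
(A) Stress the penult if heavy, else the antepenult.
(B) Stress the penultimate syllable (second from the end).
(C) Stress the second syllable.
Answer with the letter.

C

Rule A → syllable 4 (observed: 2).
Rule B → syllable 5 (observed: 2).
Rule C → syllable 2 ✓.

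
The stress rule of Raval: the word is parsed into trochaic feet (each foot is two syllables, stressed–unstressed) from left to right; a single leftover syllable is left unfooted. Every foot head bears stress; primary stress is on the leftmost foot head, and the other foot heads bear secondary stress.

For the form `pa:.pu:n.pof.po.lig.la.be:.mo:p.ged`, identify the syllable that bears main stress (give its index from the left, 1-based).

1

Parse left to right into trochaic (ˈσσ) feet: (ˈpa:.pu:n) (ˈpof.po) (ˈlig.la) (ˈbe:.mo:p) ged. Syllable 9 is left unfooted.
Foot heads (stressed positions): 1, 3, 5, 7.
End Rule Leftmost: primary stress on the leftmost head = syllable 1.
Primary stress: syllable 1 → ˈpa:.pu:n.pof.po.lig.la.be:.mo:p.ged.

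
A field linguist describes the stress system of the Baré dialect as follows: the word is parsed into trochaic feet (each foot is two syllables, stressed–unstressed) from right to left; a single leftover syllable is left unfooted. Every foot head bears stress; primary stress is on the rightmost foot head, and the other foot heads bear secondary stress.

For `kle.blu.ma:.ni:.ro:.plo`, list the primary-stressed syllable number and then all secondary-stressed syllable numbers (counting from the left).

Parse right to left into trochaic (ˈσσ) feet: (ˈkle.blu) (ˈma:.ni:) (ˈro:.plo).
Foot heads (stressed positions): 1, 3, 5.
End Rule Rightmost: primary stress on the rightmost head = syllable 5.
Secondary stress on 1, 3: ˌkle.blu.ˌma:.ni:.ˈro:.plo.

primary 5, secondary 1, 3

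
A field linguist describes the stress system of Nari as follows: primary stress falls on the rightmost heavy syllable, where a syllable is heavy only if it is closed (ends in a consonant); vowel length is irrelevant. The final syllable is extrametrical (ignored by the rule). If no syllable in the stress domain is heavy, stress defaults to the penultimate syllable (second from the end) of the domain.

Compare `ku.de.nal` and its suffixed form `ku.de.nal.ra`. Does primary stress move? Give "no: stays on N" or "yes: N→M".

Base `ku.de.nal` (3 syllables):
  The final syllable (3, nal) is extrametrical; the stress domain is syllables 1–2.
  Weights: 1 ku L, 2 de L.
  No heavy syllable in the domain; default to the penultimate syllable (second from the end) of the domain = syllable 1.
  → primary stress on syllable 1.
Suffixed `ku.de.nal.ra` (4 syllables):
  The final syllable (4, ra) is extrametrical; the stress domain is syllables 1–3.
  Weights: 1 ku L, 2 de L, 3 nal H.
  Heavy syllables in the domain: 3. The rightmost is syllable 3 (nal).
  → primary stress on syllable 3.

yes: 1→3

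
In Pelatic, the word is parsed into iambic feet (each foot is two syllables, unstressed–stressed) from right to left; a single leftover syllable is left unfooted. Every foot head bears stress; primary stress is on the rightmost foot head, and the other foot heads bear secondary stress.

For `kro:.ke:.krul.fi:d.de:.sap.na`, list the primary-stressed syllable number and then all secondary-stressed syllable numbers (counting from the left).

Parse right to left into iambic (σˈσ) feet: kro: (ke:.ˈkrul) (fi:d.ˈde:) (sap.ˈna). Syllable 1 is left unfooted.
Foot heads (stressed positions): 3, 5, 7.
End Rule Rightmost: primary stress on the rightmost head = syllable 7.
Secondary stress on 3, 5: kro:.ke:.ˌkrul.fi:d.ˌde:.sap.ˈna.

primary 7, secondary 3, 5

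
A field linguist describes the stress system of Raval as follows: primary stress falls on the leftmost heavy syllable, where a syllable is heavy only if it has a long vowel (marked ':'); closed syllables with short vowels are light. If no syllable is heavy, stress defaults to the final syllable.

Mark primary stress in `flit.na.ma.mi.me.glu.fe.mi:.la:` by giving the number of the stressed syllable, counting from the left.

8

Weights: 1 flit L, 2 na L, 3 ma L, 4 mi L, 5 me L, 6 glu L, 7 fe L, 8 mi: H, 9 la: H.
Heavy syllables in the domain: 8, 9. The leftmost is syllable 8 (mi:).
Primary stress: syllable 8 → flit.na.ma.mi.me.glu.fe.ˈmi:.la:.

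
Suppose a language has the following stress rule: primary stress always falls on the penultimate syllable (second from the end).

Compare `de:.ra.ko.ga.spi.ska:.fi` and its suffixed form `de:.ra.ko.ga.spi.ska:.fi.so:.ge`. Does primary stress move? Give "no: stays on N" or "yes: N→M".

yes: 6→8

Base `de:.ra.ko.ga.spi.ska:.fi` (7 syllables):
  The word has 7 syllables; the penultimate syllable (second from the end) is syllable 6 (ska:).
  → primary stress on syllable 6.
Suffixed `de:.ra.ko.ga.spi.ska:.fi.so:.ge` (9 syllables):
  The word has 9 syllables; the penultimate syllable (second from the end) is syllable 8 (so:).
  → primary stress on syllable 8.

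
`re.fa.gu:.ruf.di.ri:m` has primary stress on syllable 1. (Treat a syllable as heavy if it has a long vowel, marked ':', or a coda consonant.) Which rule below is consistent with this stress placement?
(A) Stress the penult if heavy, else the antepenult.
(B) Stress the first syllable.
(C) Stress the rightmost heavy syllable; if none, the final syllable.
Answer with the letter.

B

Rule A → syllable 4 (observed: 1).
Rule B → syllable 1 ✓.
Rule C → syllable 6 (observed: 1).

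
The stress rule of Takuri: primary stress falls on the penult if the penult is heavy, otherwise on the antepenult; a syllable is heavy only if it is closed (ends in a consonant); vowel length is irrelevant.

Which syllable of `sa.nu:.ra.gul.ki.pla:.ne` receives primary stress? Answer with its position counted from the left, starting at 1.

5

Weights: 5 ki L, 6 pla: L, 7 ne L.
The penult (syllable 6, pla:) is light, so stress falls on the antepenult (syllable 5, ki).
Primary stress: syllable 5 → sa.nu:.ra.gul.ˈki.pla:.ne.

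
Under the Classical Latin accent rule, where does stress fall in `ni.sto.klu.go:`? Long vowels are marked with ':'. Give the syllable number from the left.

Classical Latin: stress the penult if heavy (long vowel or closed), else the antepenult.
Weights: 2 sto L, 3 klu L, 4 go: H.
The penult (syllable 3, klu) is light, so stress falls on the antepenult (syllable 2, sto).
Stress on syllable 2: ni.ˈsto.klu.go:.

2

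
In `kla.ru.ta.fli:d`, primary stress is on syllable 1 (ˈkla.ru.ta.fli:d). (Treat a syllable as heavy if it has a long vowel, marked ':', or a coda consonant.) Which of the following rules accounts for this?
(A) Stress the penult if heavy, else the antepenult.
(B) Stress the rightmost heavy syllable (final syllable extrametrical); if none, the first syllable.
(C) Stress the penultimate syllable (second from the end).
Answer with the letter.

Rule A → syllable 2 (observed: 1).
Rule B → syllable 1 ✓.
Rule C → syllable 3 (observed: 1).

B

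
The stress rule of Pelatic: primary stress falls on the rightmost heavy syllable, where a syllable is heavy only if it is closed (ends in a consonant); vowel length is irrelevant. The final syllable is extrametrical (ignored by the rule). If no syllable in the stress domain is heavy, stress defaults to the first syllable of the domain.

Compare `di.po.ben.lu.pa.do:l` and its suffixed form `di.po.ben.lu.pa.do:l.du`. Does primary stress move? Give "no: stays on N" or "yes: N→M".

yes: 3→6

Base `di.po.ben.lu.pa.do:l` (6 syllables):
  The final syllable (6, do:l) is extrametrical; the stress domain is syllables 1–5.
  Weights: 1 di L, 2 po L, 3 ben H, 4 lu L, 5 pa L.
  Heavy syllables in the domain: 3. The rightmost is syllable 3 (ben).
  → primary stress on syllable 3.
Suffixed `di.po.ben.lu.pa.do:l.du` (7 syllables):
  The final syllable (7, du) is extrametrical; the stress domain is syllables 1–6.
  Weights: 1 di L, 2 po L, 3 ben H, 4 lu L, 5 pa L, 6 do:l H.
  Heavy syllables in the domain: 3, 6. The rightmost is syllable 6 (do:l).
  → primary stress on syllable 6.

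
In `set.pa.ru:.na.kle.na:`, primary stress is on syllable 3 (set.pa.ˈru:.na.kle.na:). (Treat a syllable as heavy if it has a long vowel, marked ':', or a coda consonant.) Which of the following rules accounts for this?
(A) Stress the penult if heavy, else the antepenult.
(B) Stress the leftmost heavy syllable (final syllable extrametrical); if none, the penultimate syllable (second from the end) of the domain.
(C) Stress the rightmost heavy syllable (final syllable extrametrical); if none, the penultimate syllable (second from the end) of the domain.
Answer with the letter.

C

Rule A → syllable 4 (observed: 3).
Rule B → syllable 1 (observed: 3).
Rule C → syllable 3 ✓.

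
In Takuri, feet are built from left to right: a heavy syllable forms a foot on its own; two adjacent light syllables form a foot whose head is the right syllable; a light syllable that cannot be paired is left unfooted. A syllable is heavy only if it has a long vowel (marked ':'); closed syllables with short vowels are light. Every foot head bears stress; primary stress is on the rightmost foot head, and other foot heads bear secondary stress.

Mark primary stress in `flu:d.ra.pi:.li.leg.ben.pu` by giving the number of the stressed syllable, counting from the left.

Weights: 1 flu:d H, 2 ra L, 3 pi: H, 4 li L, 5 leg L, 6 ben L, 7 pu L.
Parse left to right (heavy = foot alone; LL = one foot; stranded L unfooted): (ˈflu:d) ra (ˈpi:) (li.ˈleg) (ben.ˈpu).
Foot heads: 1, 3, 5, 7.
Primary stress on the rightmost head = syllable 7.
Primary stress: syllable 7 → flu:d.ra.pi:.li.leg.ben.ˈpu.

7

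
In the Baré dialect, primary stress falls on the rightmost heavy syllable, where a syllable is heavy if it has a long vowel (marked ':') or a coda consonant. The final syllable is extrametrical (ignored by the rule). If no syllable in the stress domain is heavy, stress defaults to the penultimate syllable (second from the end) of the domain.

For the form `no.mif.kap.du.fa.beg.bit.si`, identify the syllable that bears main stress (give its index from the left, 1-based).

7

The final syllable (8, si) is extrametrical; the stress domain is syllables 1–7.
Weights: 1 no L, 2 mif H, 3 kap H, 4 du L, 5 fa L, 6 beg H, 7 bit H.
Heavy syllables in the domain: 2, 3, 6, 7. The rightmost is syllable 7 (bit).
Primary stress: syllable 7 → no.mif.kap.du.fa.beg.ˈbit.si.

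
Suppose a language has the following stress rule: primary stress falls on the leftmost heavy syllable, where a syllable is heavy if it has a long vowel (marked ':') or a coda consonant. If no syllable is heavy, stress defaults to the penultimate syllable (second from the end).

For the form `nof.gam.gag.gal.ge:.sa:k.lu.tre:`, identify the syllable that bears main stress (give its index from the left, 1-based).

1

Weights: 1 nof H, 2 gam H, 3 gag H, 4 gal H, 5 ge: H, 6 sa:k H, 7 lu L, 8 tre: H.
Heavy syllables in the domain: 1, 2, 3, 4, 5, 6, 8. The leftmost is syllable 1 (nof).
Primary stress: syllable 1 → ˈnof.gam.gag.gal.ge:.sa:k.lu.tre:.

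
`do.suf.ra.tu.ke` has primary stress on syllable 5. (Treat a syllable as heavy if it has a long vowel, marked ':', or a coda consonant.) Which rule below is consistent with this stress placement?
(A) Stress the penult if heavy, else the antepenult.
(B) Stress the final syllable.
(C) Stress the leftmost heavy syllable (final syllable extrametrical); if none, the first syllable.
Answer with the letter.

Rule A → syllable 3 (observed: 5).
Rule B → syllable 5 ✓.
Rule C → syllable 2 (observed: 5).

B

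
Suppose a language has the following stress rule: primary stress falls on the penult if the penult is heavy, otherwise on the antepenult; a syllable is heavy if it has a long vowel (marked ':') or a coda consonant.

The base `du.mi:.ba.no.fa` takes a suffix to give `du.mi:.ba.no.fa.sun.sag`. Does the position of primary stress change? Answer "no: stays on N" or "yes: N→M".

Base `du.mi:.ba.no.fa` (5 syllables):
  Weights: 3 ba L, 4 no L, 5 fa L.
  The penult (syllable 4, no) is light, so stress falls on the antepenult (syllable 3, ba).
  → primary stress on syllable 3.
Suffixed `du.mi:.ba.no.fa.sun.sag` (7 syllables):
  Weights: 5 fa L, 6 sun H, 7 sag H.
  The penult (syllable 6, sun) is heavy, so it takes stress.
  → primary stress on syllable 6.

yes: 3→6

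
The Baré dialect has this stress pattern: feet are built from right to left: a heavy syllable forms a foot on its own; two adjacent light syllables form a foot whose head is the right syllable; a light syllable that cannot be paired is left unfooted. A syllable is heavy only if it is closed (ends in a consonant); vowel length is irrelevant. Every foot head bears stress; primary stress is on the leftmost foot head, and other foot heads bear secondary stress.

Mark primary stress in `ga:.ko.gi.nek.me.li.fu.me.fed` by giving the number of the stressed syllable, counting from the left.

Weights: 1 ga: L, 2 ko L, 3 gi L, 4 nek H, 5 me L, 6 li L, 7 fu L, 8 me L, 9 fed H.
Parse right to left (heavy = foot alone; LL = one foot; stranded L unfooted): ga: (ko.ˈgi) (ˈnek) (me.ˈli) (fu.ˈme) (ˈfed).
Foot heads: 3, 4, 6, 8, 9.
Primary stress on the leftmost head = syllable 3.
Primary stress: syllable 3 → ga:.ko.ˈgi.nek.me.li.fu.me.fed.

3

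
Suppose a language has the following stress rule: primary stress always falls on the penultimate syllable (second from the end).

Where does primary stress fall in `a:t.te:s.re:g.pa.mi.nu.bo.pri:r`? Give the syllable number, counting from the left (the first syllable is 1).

7

The word has 8 syllables; the penultimate syllable (second from the end) is syllable 7 (bo).
Primary stress: syllable 7 → a:t.te:s.re:g.pa.mi.nu.ˈbo.pri:r.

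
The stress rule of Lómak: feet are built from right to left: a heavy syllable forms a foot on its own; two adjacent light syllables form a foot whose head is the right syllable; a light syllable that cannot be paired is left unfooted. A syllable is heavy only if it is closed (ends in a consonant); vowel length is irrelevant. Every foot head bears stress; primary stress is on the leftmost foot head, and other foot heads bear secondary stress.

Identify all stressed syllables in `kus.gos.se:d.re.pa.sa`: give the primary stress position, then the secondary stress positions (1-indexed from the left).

primary 1, secondary 2, 3, 6

Weights: 1 kus H, 2 gos H, 3 se:d H, 4 re L, 5 pa L, 6 sa L.
Parse right to left (heavy = foot alone; LL = one foot; stranded L unfooted): (ˈkus) (ˈgos) (ˈse:d) re (pa.ˈsa).
Foot heads: 1, 2, 3, 6.
Primary stress on the leftmost head = syllable 1.
Secondary stress on 2, 3, 6: ˈkus.ˌgos.ˌse:d.re.pa.ˌsa.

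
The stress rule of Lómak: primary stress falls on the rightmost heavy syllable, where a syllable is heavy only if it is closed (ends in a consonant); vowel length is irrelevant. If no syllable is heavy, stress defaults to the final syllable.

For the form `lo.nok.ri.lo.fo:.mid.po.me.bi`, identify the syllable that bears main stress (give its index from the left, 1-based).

Weights: 1 lo L, 2 nok H, 3 ri L, 4 lo L, 5 fo: L, 6 mid H, 7 po L, 8 me L, 9 bi L.
Heavy syllables in the domain: 2, 6. The rightmost is syllable 6 (mid).
Primary stress: syllable 6 → lo.nok.ri.lo.fo:.ˈmid.po.me.bi.

6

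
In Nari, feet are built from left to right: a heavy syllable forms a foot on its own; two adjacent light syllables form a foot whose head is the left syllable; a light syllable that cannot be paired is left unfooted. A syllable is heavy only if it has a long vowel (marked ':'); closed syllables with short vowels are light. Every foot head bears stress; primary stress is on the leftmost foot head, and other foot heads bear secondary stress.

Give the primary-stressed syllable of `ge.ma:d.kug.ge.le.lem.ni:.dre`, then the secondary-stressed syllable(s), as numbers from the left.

Weights: 1 ge L, 2 ma:d H, 3 kug L, 4 ge L, 5 le L, 6 lem L, 7 ni: H, 8 dre L.
Parse left to right (heavy = foot alone; LL = one foot; stranded L unfooted): ge (ˈma:d) (ˈkug.ge) (ˈle.lem) (ˈni:) dre.
Foot heads: 2, 3, 5, 7.
Primary stress on the leftmost head = syllable 2.
Secondary stress on 3, 5, 7: ge.ˈma:d.ˌkug.ge.ˌle.lem.ˌni:.dre.

primary 2, secondary 3, 5, 7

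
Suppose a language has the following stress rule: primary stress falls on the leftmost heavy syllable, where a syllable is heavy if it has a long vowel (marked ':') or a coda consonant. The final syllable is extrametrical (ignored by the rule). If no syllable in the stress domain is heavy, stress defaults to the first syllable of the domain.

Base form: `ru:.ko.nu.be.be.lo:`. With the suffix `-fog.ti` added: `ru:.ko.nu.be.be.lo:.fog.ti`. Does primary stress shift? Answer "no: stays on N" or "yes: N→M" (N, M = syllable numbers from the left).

Base `ru:.ko.nu.be.be.lo:` (6 syllables):
  The final syllable (6, lo:) is extrametrical; the stress domain is syllables 1–5.
  Weights: 1 ru: H, 2 ko L, 3 nu L, 4 be L, 5 be L.
  Heavy syllables in the domain: 1. The leftmost is syllable 1 (ru:).
  → primary stress on syllable 1.
Suffixed `ru:.ko.nu.be.be.lo:.fog.ti` (8 syllables):
  The final syllable (8, ti) is extrametrical; the stress domain is syllables 1–7.
  Weights: 1 ru: H, 2 ko L, 3 nu L, 4 be L, 5 be L, 6 lo: H, 7 fog H.
  Heavy syllables in the domain: 1, 6, 7. The leftmost is syllable 1 (ru:).
  → primary stress on syllable 1.

no: stays on 1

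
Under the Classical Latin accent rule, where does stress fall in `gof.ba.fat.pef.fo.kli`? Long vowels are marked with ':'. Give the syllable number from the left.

4

Classical Latin: stress the penult if heavy (long vowel or closed), else the antepenult.
Weights: 4 pef H, 5 fo L, 6 kli L.
The penult (syllable 5, fo) is light, so stress falls on the antepenult (syllable 4, pef).
Stress on syllable 4: gof.ba.fat.ˈpef.fo.kli.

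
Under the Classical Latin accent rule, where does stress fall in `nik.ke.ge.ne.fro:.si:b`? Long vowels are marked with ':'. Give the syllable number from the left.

5

Classical Latin: stress the penult if heavy (long vowel or closed), else the antepenult.
Weights: 4 ne L, 5 fro: H, 6 si:b H.
The penult (syllable 5, fro:) is heavy, so it takes stress.
Stress on syllable 5: nik.ke.ge.ne.ˈfro:.si:b.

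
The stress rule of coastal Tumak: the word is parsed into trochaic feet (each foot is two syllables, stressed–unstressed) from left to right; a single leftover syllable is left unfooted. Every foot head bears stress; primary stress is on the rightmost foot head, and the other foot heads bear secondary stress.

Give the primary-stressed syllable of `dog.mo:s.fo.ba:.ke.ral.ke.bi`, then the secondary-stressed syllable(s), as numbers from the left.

Parse left to right into trochaic (ˈσσ) feet: (ˈdog.mo:s) (ˈfo.ba:) (ˈke.ral) (ˈke.bi).
Foot heads (stressed positions): 1, 3, 5, 7.
End Rule Rightmost: primary stress on the rightmost head = syllable 7.
Secondary stress on 1, 3, 5: ˌdog.mo:s.ˌfo.ba:.ˌke.ral.ˈke.bi.

primary 7, secondary 1, 3, 5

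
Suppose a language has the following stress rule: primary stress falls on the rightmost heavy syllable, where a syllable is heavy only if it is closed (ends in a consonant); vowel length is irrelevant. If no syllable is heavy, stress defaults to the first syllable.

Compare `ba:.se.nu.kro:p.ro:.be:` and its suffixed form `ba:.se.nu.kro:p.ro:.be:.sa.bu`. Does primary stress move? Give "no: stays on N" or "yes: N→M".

Base `ba:.se.nu.kro:p.ro:.be:` (6 syllables):
  Weights: 1 ba: L, 2 se L, 3 nu L, 4 kro:p H, 5 ro: L, 6 be: L.
  Heavy syllables in the domain: 4. The rightmost is syllable 4 (kro:p).
  → primary stress on syllable 4.
Suffixed `ba:.se.nu.kro:p.ro:.be:.sa.bu` (8 syllables):
  Weights: 1 ba: L, 2 se L, 3 nu L, 4 kro:p H, 5 ro: L, 6 be: L, 7 sa L, 8 bu L.
  Heavy syllables in the domain: 4. The rightmost is syllable 4 (kro:p).
  → primary stress on syllable 4.

no: stays on 4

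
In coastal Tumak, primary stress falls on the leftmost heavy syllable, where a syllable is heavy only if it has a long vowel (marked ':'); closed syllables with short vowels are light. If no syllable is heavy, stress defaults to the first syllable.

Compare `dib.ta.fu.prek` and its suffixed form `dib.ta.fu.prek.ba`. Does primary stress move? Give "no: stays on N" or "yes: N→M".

no: stays on 1

Base `dib.ta.fu.prek` (4 syllables):
  Weights: 1 dib L, 2 ta L, 3 fu L, 4 prek L.
  No heavy syllable in the domain; default to the first syllable = syllable 1.
  → primary stress on syllable 1.
Suffixed `dib.ta.fu.prek.ba` (5 syllables):
  Weights: 1 dib L, 2 ta L, 3 fu L, 4 prek L, 5 ba L.
  No heavy syllable in the domain; default to the first syllable = syllable 1.
  → primary stress on syllable 1.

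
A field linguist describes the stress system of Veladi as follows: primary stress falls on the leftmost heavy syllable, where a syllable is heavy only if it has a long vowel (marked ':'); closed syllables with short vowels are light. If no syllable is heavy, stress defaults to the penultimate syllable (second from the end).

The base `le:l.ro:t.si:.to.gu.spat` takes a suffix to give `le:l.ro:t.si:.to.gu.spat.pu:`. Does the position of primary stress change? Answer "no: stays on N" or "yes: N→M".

no: stays on 1

Base `le:l.ro:t.si:.to.gu.spat` (6 syllables):
  Weights: 1 le:l H, 2 ro:t H, 3 si: H, 4 to L, 5 gu L, 6 spat L.
  Heavy syllables in the domain: 1, 2, 3. The leftmost is syllable 1 (le:l).
  → primary stress on syllable 1.
Suffixed `le:l.ro:t.si:.to.gu.spat.pu:` (7 syllables):
  Weights: 1 le:l H, 2 ro:t H, 3 si: H, 4 to L, 5 gu L, 6 spat L, 7 pu: H.
  Heavy syllables in the domain: 1, 2, 3, 7. The leftmost is syllable 1 (le:l).
  → primary stress on syllable 1.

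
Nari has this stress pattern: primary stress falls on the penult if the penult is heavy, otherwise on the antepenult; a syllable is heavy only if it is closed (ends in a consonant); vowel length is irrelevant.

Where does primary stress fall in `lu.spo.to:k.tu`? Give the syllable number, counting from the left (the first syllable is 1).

3

Weights: 2 spo L, 3 to:k H, 4 tu L.
The penult (syllable 3, to:k) is heavy, so it takes stress.
Primary stress: syllable 3 → lu.spo.ˈto:k.tu.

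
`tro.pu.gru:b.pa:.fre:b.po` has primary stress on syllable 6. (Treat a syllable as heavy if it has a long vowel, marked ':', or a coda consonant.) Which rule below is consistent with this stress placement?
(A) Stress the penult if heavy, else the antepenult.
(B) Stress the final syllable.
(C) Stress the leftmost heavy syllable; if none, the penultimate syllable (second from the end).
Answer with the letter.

B

Rule A → syllable 5 (observed: 6).
Rule B → syllable 6 ✓.
Rule C → syllable 3 (observed: 6).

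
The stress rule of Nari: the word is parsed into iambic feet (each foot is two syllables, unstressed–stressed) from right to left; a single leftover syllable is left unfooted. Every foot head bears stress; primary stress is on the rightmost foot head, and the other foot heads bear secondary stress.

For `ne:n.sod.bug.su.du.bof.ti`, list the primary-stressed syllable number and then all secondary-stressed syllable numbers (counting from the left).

primary 7, secondary 3, 5

Parse right to left into iambic (σˈσ) feet: ne:n (sod.ˈbug) (su.ˈdu) (bof.ˈti). Syllable 1 is left unfooted.
Foot heads (stressed positions): 3, 5, 7.
End Rule Rightmost: primary stress on the rightmost head = syllable 7.
Secondary stress on 3, 5: ne:n.sod.ˌbug.su.ˌdu.bof.ˈti.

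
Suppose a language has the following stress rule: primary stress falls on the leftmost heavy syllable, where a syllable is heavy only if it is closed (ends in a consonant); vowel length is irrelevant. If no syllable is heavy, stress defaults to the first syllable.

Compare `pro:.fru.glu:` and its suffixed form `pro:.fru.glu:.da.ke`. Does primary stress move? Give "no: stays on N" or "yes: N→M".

no: stays on 1

Base `pro:.fru.glu:` (3 syllables):
  Weights: 1 pro: L, 2 fru L, 3 glu: L.
  No heavy syllable in the domain; default to the first syllable = syllable 1.
  → primary stress on syllable 1.
Suffixed `pro:.fru.glu:.da.ke` (5 syllables):
  Weights: 1 pro: L, 2 fru L, 3 glu: L, 4 da L, 5 ke L.
  No heavy syllable in the domain; default to the first syllable = syllable 1.
  → primary stress on syllable 1.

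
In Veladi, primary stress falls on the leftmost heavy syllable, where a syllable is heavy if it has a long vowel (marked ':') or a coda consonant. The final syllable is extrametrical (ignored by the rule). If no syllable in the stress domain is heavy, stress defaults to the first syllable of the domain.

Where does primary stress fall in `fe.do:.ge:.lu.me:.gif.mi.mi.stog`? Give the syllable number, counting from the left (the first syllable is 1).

2

The final syllable (9, stog) is extrametrical; the stress domain is syllables 1–8.
Weights: 1 fe L, 2 do: H, 3 ge: H, 4 lu L, 5 me: H, 6 gif H, 7 mi L, 8 mi L.
Heavy syllables in the domain: 2, 3, 5, 6. The leftmost is syllable 2 (do:).
Primary stress: syllable 2 → fe.ˈdo:.ge:.lu.me:.gif.mi.mi.stog.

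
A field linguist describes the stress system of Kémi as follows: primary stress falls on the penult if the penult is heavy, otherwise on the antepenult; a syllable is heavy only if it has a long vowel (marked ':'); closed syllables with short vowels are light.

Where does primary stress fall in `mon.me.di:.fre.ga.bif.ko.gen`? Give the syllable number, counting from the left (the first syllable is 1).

Weights: 6 bif L, 7 ko L, 8 gen L.
The penult (syllable 7, ko) is light, so stress falls on the antepenult (syllable 6, bif).
Primary stress: syllable 6 → mon.me.di:.fre.ga.ˈbif.ko.gen.

6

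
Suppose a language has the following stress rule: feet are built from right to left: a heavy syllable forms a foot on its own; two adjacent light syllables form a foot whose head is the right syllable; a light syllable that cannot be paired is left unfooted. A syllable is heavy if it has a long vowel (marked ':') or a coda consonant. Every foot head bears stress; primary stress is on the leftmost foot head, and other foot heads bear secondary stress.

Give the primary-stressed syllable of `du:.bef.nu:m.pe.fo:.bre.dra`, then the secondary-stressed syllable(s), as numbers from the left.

primary 1, secondary 2, 3, 5, 7

Weights: 1 du: H, 2 bef H, 3 nu:m H, 4 pe L, 5 fo: H, 6 bre L, 7 dra L.
Parse right to left (heavy = foot alone; LL = one foot; stranded L unfooted): (ˈdu:) (ˈbef) (ˈnu:m) pe (ˈfo:) (bre.ˈdra).
Foot heads: 1, 2, 3, 5, 7.
Primary stress on the leftmost head = syllable 1.
Secondary stress on 2, 3, 5, 7: ˈdu:.ˌbef.ˌnu:m.pe.ˌfo:.bre.ˌdra.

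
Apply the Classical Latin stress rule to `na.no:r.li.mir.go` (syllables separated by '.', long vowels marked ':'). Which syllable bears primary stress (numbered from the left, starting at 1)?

4

Classical Latin: stress the penult if heavy (long vowel or closed), else the antepenult.
Weights: 3 li L, 4 mir H, 5 go L.
The penult (syllable 4, mir) is heavy, so it takes stress.
Stress on syllable 4: na.no:r.li.ˈmir.go.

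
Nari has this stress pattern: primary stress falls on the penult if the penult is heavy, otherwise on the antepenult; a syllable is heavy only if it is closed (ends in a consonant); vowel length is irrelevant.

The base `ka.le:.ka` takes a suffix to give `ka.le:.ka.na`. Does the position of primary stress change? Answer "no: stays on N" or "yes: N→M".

yes: 1→2

Base `ka.le:.ka` (3 syllables):
  Weights: 1 ka L, 2 le: L, 3 ka L.
  The penult (syllable 2, le:) is light, so stress falls on the antepenult (syllable 1, ka).
  → primary stress on syllable 1.
Suffixed `ka.le:.ka.na` (4 syllables):
  Weights: 2 le: L, 3 ka L, 4 na L.
  The penult (syllable 3, ka) is light, so stress falls on the antepenult (syllable 2, le:).
  → primary stress on syllable 2.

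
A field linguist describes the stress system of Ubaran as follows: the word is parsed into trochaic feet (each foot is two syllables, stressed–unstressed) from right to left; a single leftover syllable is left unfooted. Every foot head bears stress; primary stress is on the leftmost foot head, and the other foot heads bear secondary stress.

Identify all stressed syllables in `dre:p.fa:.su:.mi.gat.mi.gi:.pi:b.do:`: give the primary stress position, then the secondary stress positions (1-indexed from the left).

primary 2, secondary 4, 6, 8

Parse right to left into trochaic (ˈσσ) feet: dre:p (ˈfa:.su:) (ˈmi.gat) (ˈmi.gi:) (ˈpi:b.do:). Syllable 1 is left unfooted.
Foot heads (stressed positions): 2, 4, 6, 8.
End Rule Leftmost: primary stress on the leftmost head = syllable 2.
Secondary stress on 4, 6, 8: dre:p.ˈfa:.su:.ˌmi.gat.ˌmi.gi:.ˌpi:b.do:.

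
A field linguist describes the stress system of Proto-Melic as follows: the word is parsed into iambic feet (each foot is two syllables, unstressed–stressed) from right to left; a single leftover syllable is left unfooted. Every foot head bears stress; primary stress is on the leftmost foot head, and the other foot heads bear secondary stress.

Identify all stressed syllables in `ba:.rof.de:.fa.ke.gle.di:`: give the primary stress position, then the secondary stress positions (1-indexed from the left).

primary 3, secondary 5, 7

Parse right to left into iambic (σˈσ) feet: ba: (rof.ˈde:) (fa.ˈke) (gle.ˈdi:). Syllable 1 is left unfooted.
Foot heads (stressed positions): 3, 5, 7.
End Rule Leftmost: primary stress on the leftmost head = syllable 3.
Secondary stress on 5, 7: ba:.rof.ˈde:.fa.ˌke.gle.ˌdi:.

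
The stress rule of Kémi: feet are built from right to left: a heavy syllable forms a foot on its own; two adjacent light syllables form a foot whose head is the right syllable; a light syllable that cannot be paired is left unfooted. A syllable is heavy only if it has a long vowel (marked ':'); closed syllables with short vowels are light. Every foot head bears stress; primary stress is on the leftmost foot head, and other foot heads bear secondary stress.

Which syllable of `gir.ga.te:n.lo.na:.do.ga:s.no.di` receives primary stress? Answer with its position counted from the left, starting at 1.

2

Weights: 1 gir L, 2 ga L, 3 te:n H, 4 lo L, 5 na: H, 6 do L, 7 ga:s H, 8 no L, 9 di L.
Parse right to left (heavy = foot alone; LL = one foot; stranded L unfooted): (gir.ˈga) (ˈte:n) lo (ˈna:) do (ˈga:s) (no.ˈdi).
Foot heads: 2, 3, 5, 7, 9.
Primary stress on the leftmost head = syllable 2.
Primary stress: syllable 2 → gir.ˈga.te:n.lo.na:.do.ga:s.no.di.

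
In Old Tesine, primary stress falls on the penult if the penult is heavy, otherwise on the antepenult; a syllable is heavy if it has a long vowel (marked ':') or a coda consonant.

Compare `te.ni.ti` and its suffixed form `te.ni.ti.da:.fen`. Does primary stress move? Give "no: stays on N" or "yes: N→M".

Base `te.ni.ti` (3 syllables):
  Weights: 1 te L, 2 ni L, 3 ti L.
  The penult (syllable 2, ni) is light, so stress falls on the antepenult (syllable 1, te).
  → primary stress on syllable 1.
Suffixed `te.ni.ti.da:.fen` (5 syllables):
  Weights: 3 ti L, 4 da: H, 5 fen H.
  The penult (syllable 4, da:) is heavy, so it takes stress.
  → primary stress on syllable 4.

yes: 1→4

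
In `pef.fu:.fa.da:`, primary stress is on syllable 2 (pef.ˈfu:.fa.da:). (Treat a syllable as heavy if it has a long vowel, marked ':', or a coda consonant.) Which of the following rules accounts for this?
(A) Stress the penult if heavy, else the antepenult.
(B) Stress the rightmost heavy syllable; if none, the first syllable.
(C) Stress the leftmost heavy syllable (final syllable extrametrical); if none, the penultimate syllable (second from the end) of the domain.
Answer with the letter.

Rule A → syllable 2 ✓.
Rule B → syllable 4 (observed: 2).
Rule C → syllable 1 (observed: 2).

A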